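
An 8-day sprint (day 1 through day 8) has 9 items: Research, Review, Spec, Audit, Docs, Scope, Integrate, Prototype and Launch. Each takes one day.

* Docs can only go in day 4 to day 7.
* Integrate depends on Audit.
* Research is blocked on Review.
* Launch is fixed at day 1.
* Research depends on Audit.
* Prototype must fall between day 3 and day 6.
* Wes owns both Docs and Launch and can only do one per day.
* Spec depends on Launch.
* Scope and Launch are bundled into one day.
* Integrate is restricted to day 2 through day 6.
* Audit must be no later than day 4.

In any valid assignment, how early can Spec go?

day 2

Precedence pushes Spec to at least day 2.
Spec at day 2 is achievable: Spec=day 2; Scope=day 1; Review=day 1; Audit=day 1; Prototype=day 3; Docs=day 4; Launch=day 1; Integrate=day 2; Research=day 2.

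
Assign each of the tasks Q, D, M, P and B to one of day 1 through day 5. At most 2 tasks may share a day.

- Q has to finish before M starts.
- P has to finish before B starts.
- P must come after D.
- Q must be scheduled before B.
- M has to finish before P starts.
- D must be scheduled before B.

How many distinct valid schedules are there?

Splitting on Q: it can be day 1 (10), day 2 (3). Listing each branch's schedules as (D, M, P, B) by day number:
Q=day 1: (1,2,3,4) (1,2,3,5) (1,2,4,5) (1,3,4,5) (2,2,3,4) (2,2,3,5) (2,2,4,5) (2,3,4,5) (3,2,4,5) (3,3,4,5) — 10.
Q=day 2: (1,3,4,5) (2,3,4,5) (3,3,4,5) — 3.
Summing: 10 + 3 = 13.

13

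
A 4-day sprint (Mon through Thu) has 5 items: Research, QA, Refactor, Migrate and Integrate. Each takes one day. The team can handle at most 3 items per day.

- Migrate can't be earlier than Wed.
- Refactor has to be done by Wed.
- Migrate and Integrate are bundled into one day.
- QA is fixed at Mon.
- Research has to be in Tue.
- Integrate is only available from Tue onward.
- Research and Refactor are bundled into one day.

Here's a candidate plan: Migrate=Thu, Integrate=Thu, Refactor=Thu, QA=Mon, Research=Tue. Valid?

No — it violates: Refactor has to be done by Wed

Research has to be in Tue — holds.
QA is fixed at Mon — holds.
Integrate is only available from Tue onward — holds.
The team can handle at most 3 items per day — holds.
Refactor has to be done by Wed — violated.
Migrate can't be earlier than Wed — holds.
Migrate and Integrate are bundled into one day — holds.
Research and Refactor are bundled into one day — violated.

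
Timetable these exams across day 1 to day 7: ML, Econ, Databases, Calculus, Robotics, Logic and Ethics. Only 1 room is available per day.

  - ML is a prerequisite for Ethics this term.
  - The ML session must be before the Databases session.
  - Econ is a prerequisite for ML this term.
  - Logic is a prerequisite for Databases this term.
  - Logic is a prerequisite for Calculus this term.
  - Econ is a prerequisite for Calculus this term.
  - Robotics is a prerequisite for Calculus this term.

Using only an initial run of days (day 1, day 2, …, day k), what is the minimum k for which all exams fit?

7 days

The precedence chain requires at least 3 distinct days.
With at most 1 per day and 7 exams, at least 7 days are needed.
7 works (last occupied day: day 7): for example Robotics=day 4; Ethics=day 7; Databases=day 6; ML=day 2; Logic=day 3; Econ=day 1; Calculus=day 5.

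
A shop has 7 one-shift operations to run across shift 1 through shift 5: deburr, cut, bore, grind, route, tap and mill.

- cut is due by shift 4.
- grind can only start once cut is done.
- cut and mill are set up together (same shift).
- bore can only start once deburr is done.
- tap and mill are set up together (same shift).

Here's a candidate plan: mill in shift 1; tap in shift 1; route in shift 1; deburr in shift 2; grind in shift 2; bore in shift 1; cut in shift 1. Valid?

Invalid. bore can only start once deburr is done.

bore can only start once deburr is done — violated.
cut and mill are set up together (same shift) — holds.
grind can only start once cut is done — holds.
cut is due by shift 4 — holds.
tap and mill are set up together (same shift) — holds.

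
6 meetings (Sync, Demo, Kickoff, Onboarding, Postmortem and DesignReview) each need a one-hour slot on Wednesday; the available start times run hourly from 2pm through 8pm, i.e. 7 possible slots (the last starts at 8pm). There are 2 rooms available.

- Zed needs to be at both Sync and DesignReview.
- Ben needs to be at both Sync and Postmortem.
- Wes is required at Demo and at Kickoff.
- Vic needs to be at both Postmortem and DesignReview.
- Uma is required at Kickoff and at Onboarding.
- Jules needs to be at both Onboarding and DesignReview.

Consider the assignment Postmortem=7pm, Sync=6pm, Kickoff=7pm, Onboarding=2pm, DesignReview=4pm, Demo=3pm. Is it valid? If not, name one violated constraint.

Yes

There are 2 rooms available — holds.
Zed needs to be at both Sync and DesignReview — holds.
Ben needs to be at both Sync and Postmortem — holds.
Wes is required at Demo and at Kickoff — holds.
Jules needs to be at both Onboarding and DesignReview — holds.
Vic needs to be at both Postmortem and DesignReview — holds.
Uma is required at Kickoff and at Onboarding — holds.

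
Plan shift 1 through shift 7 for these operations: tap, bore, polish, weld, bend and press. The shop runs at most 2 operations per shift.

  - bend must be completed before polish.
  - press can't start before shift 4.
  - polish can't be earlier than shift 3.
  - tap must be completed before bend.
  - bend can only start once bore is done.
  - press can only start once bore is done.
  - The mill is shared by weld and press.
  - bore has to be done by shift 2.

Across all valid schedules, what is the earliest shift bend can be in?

shift 2

Precedence pushes bend to at least shift 2; downstream work caps bend at shift 6.
bend at shift 2 is achievable: press=shift 4; bend=shift 2; tap=shift 1; bore=shift 1; polish=shift 3; weld=shift 2.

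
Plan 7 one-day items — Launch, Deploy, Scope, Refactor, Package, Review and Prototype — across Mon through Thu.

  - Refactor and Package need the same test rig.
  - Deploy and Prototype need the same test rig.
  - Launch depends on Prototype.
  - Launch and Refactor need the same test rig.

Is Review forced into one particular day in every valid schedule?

No

Review can be Mon (e.g. Refactor -> Mon, Deploy -> Tue, Scope -> Mon, Review -> Mon, Package -> Tue, Launch -> Tue, Prototype -> Mon) or Tue (e.g. Review -> Tue; Scope -> Mon; Refactor -> Mon; Launch -> Tue; Prototype -> Mon; Deploy -> Tue; Package -> Tue).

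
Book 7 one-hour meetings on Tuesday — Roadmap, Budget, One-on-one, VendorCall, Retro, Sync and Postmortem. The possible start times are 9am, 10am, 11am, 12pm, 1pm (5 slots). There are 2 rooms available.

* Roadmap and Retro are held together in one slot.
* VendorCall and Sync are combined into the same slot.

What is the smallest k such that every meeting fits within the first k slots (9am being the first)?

4

With at most 2 per slot and 7 meetings, at least 4 slots are needed.
4 works (last occupied slot: 12pm): for example One-on-one=10am, Retro=9am, VendorCall=11am, Postmortem=12pm, Sync=11am, Roadmap=9am, Budget=10am.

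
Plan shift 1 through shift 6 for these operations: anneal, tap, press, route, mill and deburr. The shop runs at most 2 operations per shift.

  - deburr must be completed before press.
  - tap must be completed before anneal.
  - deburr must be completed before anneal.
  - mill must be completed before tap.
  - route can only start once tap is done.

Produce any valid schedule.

mill -> shift 1; anneal -> shift 3; tap -> shift 2; deburr -> shift 1; press -> shift 2; route -> shift 3

Checking: mill(shift 1) before tap(shift 2); tap(shift 2) before route(shift 3); tap(shift 2) before anneal(shift 3); deburr(shift 1) before anneal(shift 3); deburr(shift 1) before press(shift 2); max 2 per shift (cap 2).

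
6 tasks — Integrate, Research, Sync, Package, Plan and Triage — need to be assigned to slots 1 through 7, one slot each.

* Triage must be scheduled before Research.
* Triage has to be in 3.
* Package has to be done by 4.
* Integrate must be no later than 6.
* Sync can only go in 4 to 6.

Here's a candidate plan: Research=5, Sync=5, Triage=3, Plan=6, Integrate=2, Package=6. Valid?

Triage must be scheduled before Research — holds.
Package has to be done by 4 — violated.
Integrate must be no later than 6 — holds.
Sync can only go in 4 to 6 — holds.
Triage has to be in 3 — holds.

No — it violates: Package has to be done by 4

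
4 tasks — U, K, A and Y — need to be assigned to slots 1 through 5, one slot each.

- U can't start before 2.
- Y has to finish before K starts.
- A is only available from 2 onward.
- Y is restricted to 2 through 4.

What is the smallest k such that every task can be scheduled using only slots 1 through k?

3 slots

The precedence chain requires at least 2 distinct slots.
Propagating the time windows through the other constraints, K can't land before 3, so the schedule must run through at least slot 3.
3 works (last occupied slot: 3): for example Y -> 2, U -> 2, A -> 2, K -> 3.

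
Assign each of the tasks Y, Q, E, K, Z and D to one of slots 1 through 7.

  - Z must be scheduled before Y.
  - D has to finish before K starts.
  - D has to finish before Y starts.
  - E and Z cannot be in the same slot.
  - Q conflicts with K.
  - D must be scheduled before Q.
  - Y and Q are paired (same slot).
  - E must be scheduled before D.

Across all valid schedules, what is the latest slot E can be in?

Downstream work caps E at 5.
E at 4 is achievable: Y -> 6, D -> 5, Z -> 1, Q -> 6, E -> 4, K -> 7.
Nothing later works — the conflict constraints rule out every slot after 4.

4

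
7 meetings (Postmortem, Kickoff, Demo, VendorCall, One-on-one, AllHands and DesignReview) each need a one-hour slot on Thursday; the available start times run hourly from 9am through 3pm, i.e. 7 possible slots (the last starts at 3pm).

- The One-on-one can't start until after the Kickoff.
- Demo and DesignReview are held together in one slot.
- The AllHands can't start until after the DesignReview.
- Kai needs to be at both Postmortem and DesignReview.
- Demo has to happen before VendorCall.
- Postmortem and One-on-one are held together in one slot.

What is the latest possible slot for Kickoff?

Downstream work caps Kickoff at 2pm.
Kickoff at 2pm is achievable: Postmortem in 3pm, DesignReview in 9am, VendorCall in 10am, AllHands in 10am, Demo in 9am, Kickoff in 2pm, One-on-one in 3pm.

2pm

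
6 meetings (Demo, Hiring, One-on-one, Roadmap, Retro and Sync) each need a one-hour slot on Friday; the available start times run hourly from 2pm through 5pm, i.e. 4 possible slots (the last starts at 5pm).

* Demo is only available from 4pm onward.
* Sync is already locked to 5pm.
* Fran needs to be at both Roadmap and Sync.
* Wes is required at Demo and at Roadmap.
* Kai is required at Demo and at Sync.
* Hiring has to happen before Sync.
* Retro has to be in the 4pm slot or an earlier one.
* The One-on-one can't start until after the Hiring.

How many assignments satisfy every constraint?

36

Splitting on Hiring: it can be 2pm (18), 3pm (12), 4pm (6). Listing each branch's schedules as (Demo, One-on-one, Roadmap, Retro, Sync):
Hiring=2pm: (4pm,3pm,2pm,2pm,5pm) (4pm,3pm,2pm,3pm,5pm) (4pm,3pm,2pm,4pm,5pm) (4pm,3pm,3pm,2pm,5pm) (4pm,3pm,3pm,3pm,5pm) (4pm,3pm,3pm,4pm,5pm) (4pm,4pm,2pm,2pm,5pm) (4pm,4pm,2pm,3pm,5pm) (4pm,4pm,2pm,4pm,5pm) (4pm,4pm,3pm,2pm,5pm) (4pm,4pm,3pm,3pm,5pm) (4pm,4pm,3pm,4pm,5pm) (4pm,5pm,2pm,2pm,5pm) (4pm,5pm,2pm,3pm,5pm) (4pm,5pm,2pm,4pm,5pm) (4pm,5pm,3pm,2pm,5pm) (4pm,5pm,3pm,3pm,5pm) (4pm,5pm,3pm,4pm,5pm) — 18.
Hiring=3pm: (4pm,4pm,2pm,2pm,5pm) (4pm,4pm,2pm,3pm,5pm) (4pm,4pm,2pm,4pm,5pm) (4pm,4pm,3pm,2pm,5pm) (4pm,4pm,3pm,3pm,5pm) (4pm,4pm,3pm,4pm,5pm) (4pm,5pm,2pm,2pm,5pm) (4pm,5pm,2pm,3pm,5pm) (4pm,5pm,2pm,4pm,5pm) (4pm,5pm,3pm,2pm,5pm) (4pm,5pm,3pm,3pm,5pm) (4pm,5pm,3pm,4pm,5pm) — 12.
Hiring=4pm: (4pm,5pm,2pm,2pm,5pm) (4pm,5pm,2pm,3pm,5pm) (4pm,5pm,2pm,4pm,5pm) (4pm,5pm,3pm,2pm,5pm) (4pm,5pm,3pm,3pm,5pm) (4pm,5pm,3pm,4pm,5pm) — 6.
Summing: 18 + 12 + 6 = 36.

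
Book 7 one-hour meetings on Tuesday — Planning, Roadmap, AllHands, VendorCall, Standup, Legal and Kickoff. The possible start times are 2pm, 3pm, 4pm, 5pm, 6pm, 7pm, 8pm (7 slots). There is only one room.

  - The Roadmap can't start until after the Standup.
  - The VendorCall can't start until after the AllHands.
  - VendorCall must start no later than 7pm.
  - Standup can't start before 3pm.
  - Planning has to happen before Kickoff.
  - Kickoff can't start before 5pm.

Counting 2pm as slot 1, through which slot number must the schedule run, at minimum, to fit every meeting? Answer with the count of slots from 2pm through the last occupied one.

The precedence chain requires at least 2 distinct slots.
With at most 1 per slot and 7 meetings, at least 7 slots are needed.
Kickoff can't be placed before 5pm — that is slot 4 counting from 2pm — so the schedule must run through at least 4 slots.
7 works (last occupied slot: 8pm): for example Legal in 8pm; AllHands in 2pm; Standup in 6pm; Kickoff in 5pm; Planning in 4pm; VendorCall in 3pm; Roadmap in 7pm.

7 slots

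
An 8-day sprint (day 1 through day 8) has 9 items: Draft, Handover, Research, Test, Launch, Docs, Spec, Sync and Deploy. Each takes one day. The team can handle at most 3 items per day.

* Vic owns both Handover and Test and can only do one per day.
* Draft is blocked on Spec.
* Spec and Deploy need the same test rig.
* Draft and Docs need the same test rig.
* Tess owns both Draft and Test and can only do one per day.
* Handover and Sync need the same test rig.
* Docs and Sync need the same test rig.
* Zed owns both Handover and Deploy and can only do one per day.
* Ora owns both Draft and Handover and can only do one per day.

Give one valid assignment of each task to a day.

Test=day 3, Research=day 1, Handover=day 1, Spec=day 1, Draft=day 2, Sync=day 2, Launch=day 2, Docs=day 3, Deploy=day 3

Checking: Spec(day 1) before Draft(day 2); Draft(day 2) != Test(day 3); Handover(day 1) != Sync(day 2); Draft(day 2) != Handover(day 1); Handover(day 1) != Deploy(day 3); Spec(day 1) != Deploy(day 3); Docs(day 3) != Sync(day 2); Draft(day 2) != Docs(day 3); Handover(day 1) != Test(day 3); max 3 per day (cap 3).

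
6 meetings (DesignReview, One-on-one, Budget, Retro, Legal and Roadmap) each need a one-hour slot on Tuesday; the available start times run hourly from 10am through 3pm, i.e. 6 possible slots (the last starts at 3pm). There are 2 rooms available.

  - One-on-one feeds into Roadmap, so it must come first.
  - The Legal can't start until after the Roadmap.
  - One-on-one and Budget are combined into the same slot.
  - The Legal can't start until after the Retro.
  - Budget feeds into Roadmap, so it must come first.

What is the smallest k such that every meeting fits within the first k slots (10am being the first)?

3 slots

The precedence chain requires at least 3 distinct slots.
With at most 2 per slot and 6 meetings, at least 3 slots are needed.
3 works (last occupied slot: 12pm): for example DesignReview -> 12pm, Retro -> 11am, Roadmap -> 11am, Legal -> 12pm, One-on-one -> 10am, Budget -> 10am.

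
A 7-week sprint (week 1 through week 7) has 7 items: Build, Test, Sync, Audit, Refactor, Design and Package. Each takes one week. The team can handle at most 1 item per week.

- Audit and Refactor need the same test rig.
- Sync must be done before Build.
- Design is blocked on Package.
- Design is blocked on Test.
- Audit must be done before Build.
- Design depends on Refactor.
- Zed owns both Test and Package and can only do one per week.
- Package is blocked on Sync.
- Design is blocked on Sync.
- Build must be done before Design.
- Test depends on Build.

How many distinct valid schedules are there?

Splitting on Build: it can be week 3 (12), week 4 (18), week 5 (12). Listing each branch's schedules as (Test, Sync, Audit, Refactor, Design, Package) by week number:
Build=week 3: (4,1,2,5,7,6) (4,1,2,6,7,5) (4,2,1,5,7,6) (4,2,1,6,7,5) (5,1,2,4,7,6) (5,1,2,6,7,4) (5,2,1,4,7,6) (5,2,1,6,7,4) (6,1,2,4,7,5) (6,1,2,5,7,4) (6,2,1,4,7,5) (6,2,1,5,7,4) — 12.
Build=week 4: (5,1,2,3,7,6) (5,1,2,6,7,3) (5,1,3,2,7,6) (5,1,3,6,7,2) (5,2,1,3,7,6) (5,2,1,6,7,3) (5,2,3,1,7,6) (5,3,1,2,7,6) (5,3,2,1,7,6) (6,1,2,3,7,5) (6,1,2,5,7,3) (6,1,3,2,7,5) (6,1,3,5,7,2) (6,2,1,3,7,5) (6,2,1,5,7,3) (6,2,3,1,7,5) (6,3,1,2,7,5) (6,3,2,1,7,5) — 18.
Build=week 5: (6,1,2,3,7,4) (6,1,2,4,7,3) (6,1,3,2,7,4) (6,1,3,4,7,2) (6,1,4,2,7,3) (6,1,4,3,7,2) (6,2,1,3,7,4) (6,2,1,4,7,3) (6,2,3,1,7,4) (6,2,4,1,7,3) (6,3,1,2,7,4) (6,3,2,1,7,4) — 12.
Summing: 12 + 18 + 12 = 42.

42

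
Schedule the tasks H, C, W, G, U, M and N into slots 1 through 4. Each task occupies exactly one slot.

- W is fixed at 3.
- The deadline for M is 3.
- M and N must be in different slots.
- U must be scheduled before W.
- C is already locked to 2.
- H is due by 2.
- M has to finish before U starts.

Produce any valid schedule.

W=3; H=1; G=1; C=2; N=2; U=2; M=1

Checking: U(2) before W(3); M(1) before U(2); M(1) != N(2); C=2 in [2,2]; H=1 in [1,2]; W=3 in [3,3]; M=1 in [1,3].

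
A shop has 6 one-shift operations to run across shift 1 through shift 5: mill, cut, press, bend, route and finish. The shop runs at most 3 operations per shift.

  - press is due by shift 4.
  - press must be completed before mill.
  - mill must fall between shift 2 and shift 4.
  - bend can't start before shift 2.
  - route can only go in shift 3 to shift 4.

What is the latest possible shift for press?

Press's own window allows nothing later than shift 4; downstream work caps press at shift 3.
press at shift 3 is achievable: mill in shift 4, press in shift 3, cut in shift 1, finish in shift 1, bend in shift 2, route in shift 3.

shift 3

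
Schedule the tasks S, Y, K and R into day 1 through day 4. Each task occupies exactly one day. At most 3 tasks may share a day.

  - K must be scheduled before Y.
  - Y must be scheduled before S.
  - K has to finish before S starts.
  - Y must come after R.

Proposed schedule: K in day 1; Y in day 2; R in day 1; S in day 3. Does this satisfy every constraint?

Yes, all constraints hold

Y must be scheduled before S — holds.
At most 3 tasks may share a day — holds.
Y must come after R — holds.
K has to finish before S starts — holds.
K must be scheduled before Y — holds.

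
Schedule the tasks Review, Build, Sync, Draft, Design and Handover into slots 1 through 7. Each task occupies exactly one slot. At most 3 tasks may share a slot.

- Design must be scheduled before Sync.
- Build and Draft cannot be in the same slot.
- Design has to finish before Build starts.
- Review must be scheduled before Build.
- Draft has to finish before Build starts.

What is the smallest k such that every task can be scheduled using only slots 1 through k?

The precedence chain requires at least 2 distinct slots.
With at most 3 per slot and 6 tasks, at least 2 slots are needed.
2 works (last occupied slot: 2): for example Design=1; Build=2; Handover=2; Draft=1; Sync=2; Review=1.

2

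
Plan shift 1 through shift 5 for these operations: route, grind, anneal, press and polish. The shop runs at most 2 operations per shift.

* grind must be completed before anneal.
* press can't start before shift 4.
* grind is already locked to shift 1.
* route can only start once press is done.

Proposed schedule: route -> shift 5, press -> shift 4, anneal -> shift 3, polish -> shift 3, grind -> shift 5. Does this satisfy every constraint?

The shop runs at most 2 operations per shift — holds.
grind is already locked to shift 1 — violated.
route can only start once press is done — holds.
grind must be completed before anneal — violated.
press can't start before shift 4 — holds.

No. grind is already locked to shift 1 is not satisfied.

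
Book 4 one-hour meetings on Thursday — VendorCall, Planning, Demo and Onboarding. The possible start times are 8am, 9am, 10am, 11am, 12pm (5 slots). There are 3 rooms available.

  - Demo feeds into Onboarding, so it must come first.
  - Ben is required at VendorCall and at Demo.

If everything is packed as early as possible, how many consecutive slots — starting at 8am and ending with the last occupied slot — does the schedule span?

The precedence chain requires at least 2 distinct slots.
With at most 3 per slot and 4 meetings, at least 2 slots are needed.
2 works (last occupied slot: 9am): for example Planning -> 8am, VendorCall -> 9am, Onboarding -> 9am, Demo -> 8am.

2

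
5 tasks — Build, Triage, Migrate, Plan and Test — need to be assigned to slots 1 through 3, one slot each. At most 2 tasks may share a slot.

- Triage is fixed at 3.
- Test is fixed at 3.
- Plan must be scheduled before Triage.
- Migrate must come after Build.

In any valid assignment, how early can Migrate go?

Precedence pushes Migrate to at least 2.
Migrate at 2 is achievable: Triage -> 3; Test -> 3; Plan -> 1; Build -> 1; Migrate -> 2.

2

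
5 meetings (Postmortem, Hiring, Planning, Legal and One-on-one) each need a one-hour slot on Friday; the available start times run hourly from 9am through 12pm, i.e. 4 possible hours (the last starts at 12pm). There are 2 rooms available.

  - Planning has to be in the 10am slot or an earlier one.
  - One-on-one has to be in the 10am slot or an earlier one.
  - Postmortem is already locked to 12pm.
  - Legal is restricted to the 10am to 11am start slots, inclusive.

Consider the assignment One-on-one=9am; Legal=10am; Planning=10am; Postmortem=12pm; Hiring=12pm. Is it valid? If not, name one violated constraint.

One-on-one has to be in the 10am slot or an earlier one — holds.
Planning has to be in the 10am slot or an earlier one — holds.
Legal is restricted to the 10am to 11am start slots, inclusive — holds.
Postmortem is already locked to 12pm — holds.
There are 2 rooms available — holds.

Valid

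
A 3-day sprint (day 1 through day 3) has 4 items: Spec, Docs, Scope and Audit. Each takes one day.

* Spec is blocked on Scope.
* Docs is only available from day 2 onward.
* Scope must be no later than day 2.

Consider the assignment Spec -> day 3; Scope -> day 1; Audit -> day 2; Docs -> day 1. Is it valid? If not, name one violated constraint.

No — it violates: Docs is only available from day 2 onward

Spec is blocked on Scope — holds.
Scope must be no later than day 2 — holds.
Docs is only available from day 2 onward — violated.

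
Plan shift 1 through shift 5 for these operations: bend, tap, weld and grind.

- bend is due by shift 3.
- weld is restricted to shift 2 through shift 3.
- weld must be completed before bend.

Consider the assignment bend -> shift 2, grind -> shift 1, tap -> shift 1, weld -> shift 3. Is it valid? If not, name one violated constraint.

Invalid. weld must be completed before bend.

bend is due by shift 3 — holds.
weld must be completed before bend — violated.
weld is restricted to shift 2 through shift 3 — holds.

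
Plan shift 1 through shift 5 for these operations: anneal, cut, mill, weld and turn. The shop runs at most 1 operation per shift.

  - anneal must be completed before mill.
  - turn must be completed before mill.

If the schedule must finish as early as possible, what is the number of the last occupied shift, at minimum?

shift 5

The precedence chain requires at least 2 distinct shifts.
With at most 1 per shift and 5 operations, at least 5 shifts are needed.
5 works (last occupied shift: shift 5): for example weld -> shift 5; cut -> shift 4; anneal -> shift 1; mill -> shift 3; turn -> shift 2.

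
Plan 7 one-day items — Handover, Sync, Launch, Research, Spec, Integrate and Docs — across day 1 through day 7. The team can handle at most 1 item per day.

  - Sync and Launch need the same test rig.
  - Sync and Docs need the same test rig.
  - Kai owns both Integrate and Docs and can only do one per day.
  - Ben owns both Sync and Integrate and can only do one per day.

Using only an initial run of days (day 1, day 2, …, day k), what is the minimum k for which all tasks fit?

7 days

With at most 1 per day and 7 tasks, at least 7 days are needed.
7 works (last occupied day: day 7): for example Docs=day 7, Handover=day 1, Research=day 4, Spec=day 5, Integrate=day 6, Launch=day 3, Sync=day 2.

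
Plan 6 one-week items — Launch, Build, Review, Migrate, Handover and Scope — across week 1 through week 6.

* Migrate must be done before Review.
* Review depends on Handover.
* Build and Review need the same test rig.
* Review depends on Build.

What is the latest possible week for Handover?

Downstream work caps Handover at week 5.
Handover at week 5 is achievable: Scope in week 1; Migrate in week 1; Handover in week 5; Build in week 1; Review in week 6; Launch in week 1.

week 5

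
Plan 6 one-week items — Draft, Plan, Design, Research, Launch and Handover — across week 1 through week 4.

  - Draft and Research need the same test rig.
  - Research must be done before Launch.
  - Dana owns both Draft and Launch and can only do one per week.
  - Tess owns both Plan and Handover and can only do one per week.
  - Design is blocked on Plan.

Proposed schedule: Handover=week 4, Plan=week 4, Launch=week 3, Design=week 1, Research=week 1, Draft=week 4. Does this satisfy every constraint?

Invalid. Design is blocked on Plan.

Draft and Research need the same test rig — holds.
Design is blocked on Plan — violated.
Research must be done before Launch — holds.
Dana owns both Draft and Launch and can only do one per week — holds.
Tess owns both Plan and Handover and can only do one per week — violated.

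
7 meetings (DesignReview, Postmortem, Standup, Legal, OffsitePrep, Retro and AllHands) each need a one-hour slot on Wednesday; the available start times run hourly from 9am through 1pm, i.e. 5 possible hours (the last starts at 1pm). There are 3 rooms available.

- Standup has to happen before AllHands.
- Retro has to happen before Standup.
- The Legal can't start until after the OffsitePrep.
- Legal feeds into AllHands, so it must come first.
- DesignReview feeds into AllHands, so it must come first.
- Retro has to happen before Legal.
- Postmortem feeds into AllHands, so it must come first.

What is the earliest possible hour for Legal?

10am

Precedence pushes Legal to at least 10am; downstream work caps Legal at 12pm.
Legal at 10am is achievable: AllHands -> 11am, OffsitePrep -> 9am, Legal -> 10am, Retro -> 9am, Postmortem -> 10am, Standup -> 10am, DesignReview -> 9am.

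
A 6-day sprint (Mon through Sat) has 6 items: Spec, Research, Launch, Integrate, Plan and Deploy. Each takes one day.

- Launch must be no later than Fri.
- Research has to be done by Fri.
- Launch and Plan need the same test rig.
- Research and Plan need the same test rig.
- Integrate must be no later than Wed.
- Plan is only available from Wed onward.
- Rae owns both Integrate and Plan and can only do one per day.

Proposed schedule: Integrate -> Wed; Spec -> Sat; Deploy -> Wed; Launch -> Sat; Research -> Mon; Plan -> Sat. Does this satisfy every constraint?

Plan is only available from Wed onward — holds.
Rae owns both Integrate and Plan and can only do one per day — holds.
Research has to be done by Fri — holds.
Launch and Plan need the same test rig — violated.
Integrate must be no later than Wed — holds.
Research and Plan need the same test rig — holds.
Launch must be no later than Fri — violated.

No. Launch must be no later than Fri is not satisfied.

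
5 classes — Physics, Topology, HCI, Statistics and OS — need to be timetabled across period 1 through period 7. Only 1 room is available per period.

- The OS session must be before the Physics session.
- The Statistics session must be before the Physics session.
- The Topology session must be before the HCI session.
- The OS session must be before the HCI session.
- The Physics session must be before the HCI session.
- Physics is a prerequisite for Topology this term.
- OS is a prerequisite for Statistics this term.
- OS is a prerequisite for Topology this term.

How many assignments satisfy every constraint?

Splitting on Physics: it can be period 3 (6), period 4 (9), period 5 (6). Listing each branch's schedules as (Topology, HCI, Statistics, OS) by period number:
Physics=period 3: (4,5,2,1) (4,6,2,1) (4,7,2,1) (5,6,2,1) (5,7,2,1) (6,7,2,1) — 6.
Physics=period 4: (5,6,2,1) (5,6,3,1) (5,6,3,2) (5,7,2,1) (5,7,3,1) (5,7,3,2) (6,7,2,1) (6,7,3,1) (6,7,3,2) — 9.
Physics=period 5: (6,7,2,1) (6,7,3,1) (6,7,3,2) (6,7,4,1) (6,7,4,2) (6,7,4,3) — 6.
Summing: 6 + 9 + 6 = 21.

21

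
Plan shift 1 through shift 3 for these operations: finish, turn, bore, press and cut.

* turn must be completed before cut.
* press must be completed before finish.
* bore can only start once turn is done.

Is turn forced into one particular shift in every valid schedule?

No

turn can be shift 1 (e.g. cut=shift 2; press=shift 1; finish=shift 2; bore=shift 2; turn=shift 1) or shift 2 (e.g. turn -> shift 2; press -> shift 1; finish -> shift 2; cut -> shift 3; bore -> shift 3).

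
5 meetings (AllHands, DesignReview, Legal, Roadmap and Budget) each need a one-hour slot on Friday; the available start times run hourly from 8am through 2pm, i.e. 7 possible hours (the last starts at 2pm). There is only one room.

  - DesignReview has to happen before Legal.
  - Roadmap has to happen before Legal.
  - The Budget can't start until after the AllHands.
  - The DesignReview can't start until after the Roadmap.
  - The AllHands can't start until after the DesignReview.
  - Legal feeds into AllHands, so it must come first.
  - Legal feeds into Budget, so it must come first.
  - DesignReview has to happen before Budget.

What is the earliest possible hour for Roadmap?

8am

Downstream work caps Roadmap at 10am.
Roadmap at 8am is achievable: Legal in 10am, Roadmap in 8am, Budget in 12pm, DesignReview in 9am, AllHands in 11am.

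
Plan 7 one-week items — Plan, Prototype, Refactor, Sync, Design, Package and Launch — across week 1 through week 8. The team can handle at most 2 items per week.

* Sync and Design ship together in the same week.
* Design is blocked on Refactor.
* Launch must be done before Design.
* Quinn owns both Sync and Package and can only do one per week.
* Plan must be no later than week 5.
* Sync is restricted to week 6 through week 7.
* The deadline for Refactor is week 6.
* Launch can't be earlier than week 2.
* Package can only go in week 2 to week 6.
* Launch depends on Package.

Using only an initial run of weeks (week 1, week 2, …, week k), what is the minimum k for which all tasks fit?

6 weeks

The precedence chain requires at least 3 distinct weeks.
With at most 2 per week and 7 tasks, at least 4 weeks are needed.
Sync can't be placed before week 6, so the schedule must run through at least week 6.
6 works (last occupied week: week 6): for example Design -> week 6; Prototype -> week 2; Plan -> week 1; Launch -> week 3; Package -> week 2; Sync -> week 6; Refactor -> week 1.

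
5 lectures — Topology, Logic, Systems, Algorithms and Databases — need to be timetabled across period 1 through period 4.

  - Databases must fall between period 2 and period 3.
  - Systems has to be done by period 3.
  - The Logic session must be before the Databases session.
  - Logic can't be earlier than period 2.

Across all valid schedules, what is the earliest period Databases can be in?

period 3

Databases is available from period 2; precedence pushes Databases to at least period 3; Databases's own window allows nothing later than period 3.
Databases at period 3 is achievable: Algorithms -> period 1, Logic -> period 2, Systems -> period 1, Topology -> period 1, Databases -> period 3.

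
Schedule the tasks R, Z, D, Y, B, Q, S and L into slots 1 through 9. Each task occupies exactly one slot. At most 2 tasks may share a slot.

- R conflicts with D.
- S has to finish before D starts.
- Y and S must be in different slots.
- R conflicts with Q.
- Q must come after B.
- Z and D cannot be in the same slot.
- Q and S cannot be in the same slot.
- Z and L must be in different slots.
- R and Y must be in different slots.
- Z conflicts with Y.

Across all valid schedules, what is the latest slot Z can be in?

9

Z at 9 is achievable: D=2, R=3, Q=2, B=1, S=1, Y=4, L=3, Z=9.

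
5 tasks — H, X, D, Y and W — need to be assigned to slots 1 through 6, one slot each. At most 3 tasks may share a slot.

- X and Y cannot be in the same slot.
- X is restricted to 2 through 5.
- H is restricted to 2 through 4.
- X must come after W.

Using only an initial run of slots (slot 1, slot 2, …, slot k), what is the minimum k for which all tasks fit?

2

The precedence chain requires at least 2 distinct slots.
With at most 3 per slot and 5 tasks, at least 2 slots are needed.
2 works (last occupied slot: 2): for example Y in 1, W in 1, D in 1, X in 2, H in 2.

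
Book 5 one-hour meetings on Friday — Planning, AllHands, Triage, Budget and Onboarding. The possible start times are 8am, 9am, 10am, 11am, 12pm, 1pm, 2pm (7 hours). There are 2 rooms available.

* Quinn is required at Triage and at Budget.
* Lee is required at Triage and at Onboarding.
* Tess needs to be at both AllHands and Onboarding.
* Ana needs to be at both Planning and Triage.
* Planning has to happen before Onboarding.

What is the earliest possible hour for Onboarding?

9am

Precedence pushes Onboarding to at least 9am.
Onboarding at 9am is achievable: Onboarding in 9am, AllHands in 8am, Triage in 10am, Planning in 8am, Budget in 9am.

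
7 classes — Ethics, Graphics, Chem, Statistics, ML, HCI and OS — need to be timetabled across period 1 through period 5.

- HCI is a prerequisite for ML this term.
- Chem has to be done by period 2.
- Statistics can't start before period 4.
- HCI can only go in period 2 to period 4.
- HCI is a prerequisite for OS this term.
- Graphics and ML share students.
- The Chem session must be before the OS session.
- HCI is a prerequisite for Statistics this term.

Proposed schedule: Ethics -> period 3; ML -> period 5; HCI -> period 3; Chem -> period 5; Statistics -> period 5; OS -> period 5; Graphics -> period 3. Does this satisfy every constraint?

The Chem session must be before the OS session — violated.
HCI is a prerequisite for Statistics this term — holds.
Chem has to be done by period 2 — violated.
Graphics and ML share students — holds.
HCI is a prerequisite for OS this term — holds.
HCI can only go in period 2 to period 4 — holds.
Statistics can't start before period 4 — holds.
HCI is a prerequisite for ML this term — holds.

Invalid. Chem has to be done by period 2.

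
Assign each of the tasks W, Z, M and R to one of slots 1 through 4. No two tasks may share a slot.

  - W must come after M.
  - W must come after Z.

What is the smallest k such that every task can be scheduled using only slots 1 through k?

The precedence chain requires at least 2 distinct slots.
With at most 1 per slot and 4 tasks, at least 4 slots are needed.
4 works (last occupied slot: 4): for example R in 4; W in 3; M in 2; Z in 1.

4 slots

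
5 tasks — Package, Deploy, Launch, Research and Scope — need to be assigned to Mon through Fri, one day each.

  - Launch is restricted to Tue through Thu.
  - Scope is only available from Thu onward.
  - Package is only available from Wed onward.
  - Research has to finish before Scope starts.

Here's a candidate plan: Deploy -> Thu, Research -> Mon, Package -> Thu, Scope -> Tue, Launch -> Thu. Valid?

No — it violates: Scope is only available from Thu onward

Scope is only available from Thu onward — violated.
Package is only available from Wed onward — holds.
Launch is restricted to Tue through Thu — holds.
Research has to finish before Scope starts — holds.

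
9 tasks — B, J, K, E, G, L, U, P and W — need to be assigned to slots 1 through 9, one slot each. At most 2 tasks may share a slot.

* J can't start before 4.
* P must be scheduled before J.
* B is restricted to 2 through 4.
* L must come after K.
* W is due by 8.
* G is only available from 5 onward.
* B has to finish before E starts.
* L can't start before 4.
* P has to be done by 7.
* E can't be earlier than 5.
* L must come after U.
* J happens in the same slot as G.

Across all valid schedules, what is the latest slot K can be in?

8

Downstream work caps K at 8.
K at 8 is achievable: U=2, W=1, P=1, E=5, K=8, G=6, B=2, J=6, L=9.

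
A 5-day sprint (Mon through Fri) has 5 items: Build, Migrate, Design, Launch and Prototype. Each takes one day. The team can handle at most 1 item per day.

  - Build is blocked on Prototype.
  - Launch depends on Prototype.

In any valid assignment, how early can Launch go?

Precedence pushes Launch to at least Tue.
Launch at Tue is achievable: Migrate -> Thu; Build -> Wed; Launch -> Tue; Prototype -> Mon; Design -> Fri.

Tue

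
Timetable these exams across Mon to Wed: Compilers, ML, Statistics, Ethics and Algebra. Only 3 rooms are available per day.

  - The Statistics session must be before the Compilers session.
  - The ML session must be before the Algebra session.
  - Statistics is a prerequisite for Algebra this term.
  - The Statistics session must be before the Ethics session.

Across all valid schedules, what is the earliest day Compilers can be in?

Precedence pushes Compilers to at least Tue.
Compilers at Tue is achievable: ML -> Mon, Compilers -> Tue, Statistics -> Mon, Algebra -> Tue, Ethics -> Tue.

Tue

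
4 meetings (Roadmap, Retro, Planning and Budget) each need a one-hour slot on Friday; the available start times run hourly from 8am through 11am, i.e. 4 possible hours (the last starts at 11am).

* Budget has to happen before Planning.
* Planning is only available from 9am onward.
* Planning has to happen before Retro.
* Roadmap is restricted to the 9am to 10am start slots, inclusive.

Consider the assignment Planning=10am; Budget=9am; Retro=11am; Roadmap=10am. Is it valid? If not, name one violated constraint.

Roadmap is restricted to the 9am to 10am start slots, inclusive — holds.
Planning is only available from 9am onward — holds.
Planning has to happen before Retro — holds.
Budget has to happen before Planning — holds.

Valid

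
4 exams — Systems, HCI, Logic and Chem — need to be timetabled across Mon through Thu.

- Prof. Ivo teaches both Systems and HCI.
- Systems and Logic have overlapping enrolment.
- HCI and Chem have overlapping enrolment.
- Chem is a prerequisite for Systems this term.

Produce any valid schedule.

Chem=Mon, Systems=Tue, Logic=Mon, HCI=Wed

Checking: Chem(Mon) before Systems(Tue); Systems(Tue) != Logic(Mon); HCI(Wed) != Chem(Mon); Systems(Tue) != HCI(Wed).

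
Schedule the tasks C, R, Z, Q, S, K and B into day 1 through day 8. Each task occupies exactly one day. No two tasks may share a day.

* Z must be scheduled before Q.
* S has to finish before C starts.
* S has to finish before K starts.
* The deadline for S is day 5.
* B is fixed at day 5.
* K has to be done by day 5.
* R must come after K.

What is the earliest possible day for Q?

Precedence pushes Q to at least day 2.
Q at day 2 is achievable: S=day 3, B=day 5, Z=day 1, R=day 7, Q=day 2, K=day 4, C=day 6.

day 2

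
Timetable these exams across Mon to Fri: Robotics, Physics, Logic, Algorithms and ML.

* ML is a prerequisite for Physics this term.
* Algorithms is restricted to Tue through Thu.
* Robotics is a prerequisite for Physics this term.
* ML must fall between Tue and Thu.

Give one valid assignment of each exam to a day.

Algorithms -> Tue, Physics -> Wed, Logic -> Mon, ML -> Tue, Robotics -> Mon

Checking: ML(Tue) before Physics(Wed); Robotics(Mon) before Physics(Wed); Algorithms=Tue in [Tue,Thu]; ML=Tue in [Tue,Thu].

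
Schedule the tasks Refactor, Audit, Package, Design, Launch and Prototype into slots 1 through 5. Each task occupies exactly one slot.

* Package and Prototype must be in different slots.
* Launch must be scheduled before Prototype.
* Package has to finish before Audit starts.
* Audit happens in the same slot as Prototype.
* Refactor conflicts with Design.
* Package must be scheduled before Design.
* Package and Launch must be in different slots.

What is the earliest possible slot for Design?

2

Precedence pushes Design to at least 2.
Design at 2 is achievable: Refactor=1, Prototype=3, Design=2, Launch=2, Package=1, Audit=3.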